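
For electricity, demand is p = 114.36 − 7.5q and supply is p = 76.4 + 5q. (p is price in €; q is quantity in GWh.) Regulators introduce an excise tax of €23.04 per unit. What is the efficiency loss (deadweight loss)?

€21.23

Competitive equilibrium: 114.36 − 7.5q = 76.4 + 5q → q* = 3.0368, p* = 91.584.
With the tax, the buyer price exceeds the seller price by 23.04: (114.36 − 7.5q) − (76.4 + 5q) = 23.04 → q' = 1.1936.
Δq = 3.0368 − 1.1936 = 1.8432; the wedge equals the tax, 23.04.
The triangle = ½ × 1.8432 × 23.04 = €21.23.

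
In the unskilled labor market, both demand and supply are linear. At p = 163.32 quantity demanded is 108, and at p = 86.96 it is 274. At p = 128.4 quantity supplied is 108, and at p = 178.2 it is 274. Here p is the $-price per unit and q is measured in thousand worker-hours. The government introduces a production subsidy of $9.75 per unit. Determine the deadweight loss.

Demand slope = (86.96 − 163.32)/(274 − 108) = −0.46, so p = 213 − 0.46q.
Supply slope = (178.2 − 128.4)/(274 − 108) = 0.3, so p = 96 + 0.3q.
Competitive equilibrium: 213 − 0.46q = 96 + 0.3q → q* = 153.9474, p* = 142.1842.
The subsidy lowers effective supply by 9.75: p = 86.25 + 0.3q.
New quantity: 213 − 0.46q = 86.25 + 0.3q → q' = 166.7763.
Overproduction Δq = 166.7763 − 153.9474 = 12.8289; wedge = subsidy = 9.75.
Welfare loss = ½ × 12.8289 × 9.75 = $62.54 thousand.

$62.54 thousand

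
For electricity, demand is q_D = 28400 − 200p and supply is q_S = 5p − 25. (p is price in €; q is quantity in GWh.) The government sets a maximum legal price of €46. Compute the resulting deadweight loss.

In inverse form: demand p = 142 − 0.005q, supply p = 5 + 0.2q.
Competitive equilibrium: 142 − 0.005q = 5 + 0.2q → q* = 668.2927, p* = 138.6585.
At the ceiling p = 46, quantity supplied = (46 − 5)/0.2 = 205.
Willingness to pay at q' = 205: 142 − 0.005·205 = 140.975.
Δq = 668.2927 − 205 = 463.2927; wedge = 140.975 − 46 = 94.975.
DWL = ½ × 463.2927 × 94.975 = €22000.61.

€22000.61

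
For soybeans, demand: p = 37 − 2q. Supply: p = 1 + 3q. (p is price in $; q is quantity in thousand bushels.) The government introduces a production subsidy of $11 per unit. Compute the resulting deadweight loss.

$12.10 thousand

Competitive equilibrium: 37 − 2q = 1 + 3q → q* = 7.2, p* = 22.6.
The subsidy lowers effective supply by 11: p = 3q − 10.
New quantity: 37 − 2q = 3q − 10 → q' = 9.4.
Overproduction Δq = 9.4 − 7.2 = 2.2; wedge = subsidy = 11.
Deadweight loss = ½ × 2.2 × 11 = $12.10 thousand.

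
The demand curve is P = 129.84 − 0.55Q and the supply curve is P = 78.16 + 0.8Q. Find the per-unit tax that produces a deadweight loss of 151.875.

20.25

Competitive equilibrium: 129.84 − 0.55Q = 78.16 + 0.8Q → Q* = 38.2815, P* = 108.7852.
A tax t gives ΔQ = t/1.35 and wedge t, so DWL = t²/2.7.
t²/2.7 = 151.875 → t² = 410.0625 → t = 20.25.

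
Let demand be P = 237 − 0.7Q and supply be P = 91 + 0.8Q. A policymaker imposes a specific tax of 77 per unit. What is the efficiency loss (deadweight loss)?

1976.33

Competitive equilibrium: 237 − 0.7Q = 91 + 0.8Q → Q* = 97.3333, P* = 168.8667.
With the tax, the buyer price exceeds the seller price by 77: (237 − 0.7Q) − (91 + 0.8Q) = 77 → Q' = 46.
ΔQ = 97.3333 − 46 = 51.3333; the wedge equals the tax, 77.
The triangle = ½ × 51.3333 × 77 = 1976.33.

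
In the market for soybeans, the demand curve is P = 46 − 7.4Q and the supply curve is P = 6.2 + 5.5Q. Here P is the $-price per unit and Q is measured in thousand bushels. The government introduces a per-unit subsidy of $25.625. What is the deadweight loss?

$25.45 thousand

Competitive equilibrium: 46 − 7.4Q = 6.2 + 5.5Q → Q* = 3.0853, P* = 23.169.
The subsidy lowers effective supply by 25.625: P = 5.5Q − 19.425.
New quantity: 46 − 7.4Q = 5.5Q − 19.425 → Q' = 5.0717.
Overproduction ΔQ = 5.0717 − 3.0853 = 1.9864; wedge = subsidy = 25.625.
DWL = ½ × 1.9864 × 25.625 = $25.45 thousand.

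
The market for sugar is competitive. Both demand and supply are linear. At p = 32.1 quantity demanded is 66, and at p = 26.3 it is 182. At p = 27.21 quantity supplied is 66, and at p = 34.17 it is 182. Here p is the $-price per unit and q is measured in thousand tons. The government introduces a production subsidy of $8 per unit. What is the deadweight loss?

Demand slope = (26.3 − 32.1)/(182 − 66) = −0.05, so p = 35.4 − 0.05q.
Supply slope = (34.17 − 27.21)/(182 − 66) = 0.06, so p = 23.25 + 0.06q.
Competitive equilibrium: 35.4 − 0.05q = 23.25 + 0.06q → q* = 110.4545, p* = 29.8773.
The subsidy lowers effective supply by 8: p = 15.25 + 0.06q.
New quantity: 35.4 − 0.05q = 15.25 + 0.06q → q' = 183.1818.
Overproduction Δq = 183.1818 − 110.4545 = 72.7273; wedge = subsidy = 8.
The triangle = ½ × 72.7273 × 8 = $290.91 thousand.

$290.91 thousand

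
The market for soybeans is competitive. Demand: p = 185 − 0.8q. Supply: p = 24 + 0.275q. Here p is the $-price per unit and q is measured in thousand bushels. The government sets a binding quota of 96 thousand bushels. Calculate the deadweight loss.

$1553.88 thousand

Competitive equilibrium: 185 − 0.8q = 24 + 0.275q → q* = 149.7674, p* = 65.186.
At q = 96: demand price = 185 − 0.8·96 = 108.2; supply price = 24 + 0.275·96 = 50.4.
Δq = 149.7674 − 96 = 53.7674; wedge = 108.2 − 50.4 = 57.8.
The triangle = ½ × 53.7674 × 57.8 = $1553.88 thousand.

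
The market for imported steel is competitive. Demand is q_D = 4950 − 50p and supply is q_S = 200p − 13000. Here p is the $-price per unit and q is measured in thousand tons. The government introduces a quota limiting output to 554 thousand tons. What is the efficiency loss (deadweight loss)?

$8120.45 thousand

In inverse form: demand p = 99 − 0.02q, supply p = 65 + 0.005q.
Competitive equilibrium: 99 − 0.02q = 65 + 0.005q → q* = 1360, p* = 71.8.
At q = 554: demand price = 99 − 0.02·554 = 87.92; supply price = 65 + 0.005·554 = 67.77.
Δq = 1360 − 554 = 806; wedge = 87.92 − 67.77 = 20.15.
DWL = ½ × 806 × 20.15 = $8120.45 thousand.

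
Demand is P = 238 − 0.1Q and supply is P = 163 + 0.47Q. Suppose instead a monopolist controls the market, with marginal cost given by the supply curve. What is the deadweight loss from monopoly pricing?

Competitive equilibrium: 238 − 0.1Q = 163 + 0.47Q → Q* = 131.5789, P* = 224.8421.
Marginal revenue: MR = 238 − 0.2Q. Set MR = MC: 238 − 0.2Q = 163 + 0.47Q → Q_m = 111.9403.
Price P_m = 238 − 0.1·111.9403 = 226.806; MC(Q_m) = 163 + 0.47·111.9403 = 215.6119.
Competitive Q* = 131.5789, so ΔQ = 19.6386; wedge = 226.806 − 215.6119 = 11.1941.
Welfare loss = ½ × 19.6386 × 11.1941 = 109.92.

109.92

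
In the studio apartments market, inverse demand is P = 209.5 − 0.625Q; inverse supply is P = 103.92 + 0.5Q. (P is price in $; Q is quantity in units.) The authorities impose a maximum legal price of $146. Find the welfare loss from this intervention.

Competitive equilibrium: 209.5 − 0.625Q = 103.92 + 0.5Q → Q* = 93.8489, P* = 150.8444.
At the ceiling P = 146, quantity supplied = (146 − 103.92)/0.5 = 84.16.
Willingness to pay at Q' = 84.16: 209.5 − 0.625·84.16 = 156.9.
ΔQ = 93.8489 − 84.16 = 9.6889; wedge = 156.9 − 146 = 10.9.
DWL = ½ × 9.6889 × 10.9 = $52.80.

$52.80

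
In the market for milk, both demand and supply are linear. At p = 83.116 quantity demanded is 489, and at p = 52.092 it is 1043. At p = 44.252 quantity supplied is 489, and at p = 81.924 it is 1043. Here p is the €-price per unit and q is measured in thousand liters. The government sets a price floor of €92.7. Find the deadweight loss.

Demand slope = (52.092 − 83.116)/(1043 − 489) = −0.056, so p = 110.5 − 0.056q.
Supply slope = (81.924 − 44.252)/(1043 − 489) = 0.068, so p = 11 + 0.068q.
Competitive equilibrium: 110.5 − 0.056q = 11 + 0.068q → q* = 802.4194, p* = 65.5645.
At the floor p = 92.7, quantity demanded = (110.5 − 92.7)/0.056 = 317.8571.
Sellers' marginal cost at q' = 317.8571: 11 + 0.068·317.8571 = 32.6143.
Δq = 802.4194 − 317.8571 = 484.5623; wedge = 92.7 − 32.6143 = 60.0857.
Welfare loss = ½ × 484.5623 × 60.0857 = €14557.63 thousand.

€14557.63 thousand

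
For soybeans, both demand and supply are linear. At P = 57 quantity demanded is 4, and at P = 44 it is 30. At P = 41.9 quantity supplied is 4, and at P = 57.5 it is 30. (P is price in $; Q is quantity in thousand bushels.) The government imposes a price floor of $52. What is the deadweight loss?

$7.64 thousand

Demand slope = (44 − 57)/(30 − 4) = −0.5, so P = 59 − 0.5Q.
Supply slope = (57.5 − 41.9)/(30 − 4) = 0.6, so P = 39.5 + 0.6Q.
Competitive equilibrium: 59 − 0.5Q = 39.5 + 0.6Q → Q* = 17.7273, P* = 50.1364.
At the floor P = 52, quantity demanded = (59 − 52)/0.5 = 14.
Sellers' marginal cost at Q' = 14: 39.5 + 0.6·14 = 47.9.
ΔQ = 17.7273 − 14 = 3.7273; wedge = 52 − 47.9 = 4.1.
Welfare loss = ½ × 3.7273 × 4.1 = $7.64 thousand.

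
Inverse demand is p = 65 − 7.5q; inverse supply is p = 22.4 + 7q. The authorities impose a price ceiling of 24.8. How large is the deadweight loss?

48.82

Competitive equilibrium: 65 − 7.5q = 22.4 + 7q → q* = 2.9379, p* = 42.9655.
At the ceiling p = 24.8, quantity supplied = (24.8 − 22.4)/7 = 0.3429.
Willingness to pay at q' = 0.3429: 65 − 7.5·0.3429 = 62.4283.
Δq = 2.9379 − 0.3429 = 2.595; wedge = 62.4283 − 24.8 = 37.6283.
Deadweight loss = ½ × 2.595 × 37.6283 = 48.82.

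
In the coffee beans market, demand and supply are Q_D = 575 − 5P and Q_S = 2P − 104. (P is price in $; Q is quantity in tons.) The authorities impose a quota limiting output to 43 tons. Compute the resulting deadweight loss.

In inverse form: demand P = 115 − 0.2Q, supply P = 52 + 0.5Q.
Competitive equilibrium: 115 − 0.2Q = 52 + 0.5Q → Q* = 90, P* = 97.
At Q = 43: demand price = 115 − 0.2·43 = 106.4; supply price = 52 + 0.5·43 = 73.5.
ΔQ = 90 − 43 = 47; wedge = 106.4 − 73.5 = 32.9.
The triangle = ½ × 47 × 32.9 = $773.15.

$773.15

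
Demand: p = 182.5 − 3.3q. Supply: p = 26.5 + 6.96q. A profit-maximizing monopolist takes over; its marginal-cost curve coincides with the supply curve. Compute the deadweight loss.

70.24

Competitive equilibrium: 182.5 − 3.3q = 26.5 + 6.96q → q* = 15.2047, p* = 132.3246.
Marginal revenue: MR = 182.5 − 6.6q. Set MR = MC: 182.5 − 6.6q = 26.5 + 6.96q → q_m = 11.5044.
Price p_m = 182.5 − 3.3·11.5044 = 144.5355; MC(q_m) = 26.5 + 6.96·11.5044 = 106.5706.
Competitive q* = 15.2047, so Δq = 3.7003; wedge = 144.5355 − 106.5706 = 37.9649.
The triangle = ½ × 3.7003 × 37.9649 = 70.24.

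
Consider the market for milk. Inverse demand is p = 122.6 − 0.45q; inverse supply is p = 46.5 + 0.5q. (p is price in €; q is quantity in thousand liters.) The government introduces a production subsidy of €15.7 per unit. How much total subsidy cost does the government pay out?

Competitive equilibrium: 122.6 − 0.45q = 46.5 + 0.5q → q* = 80.1053, p* = 86.5526.
The subsidy lowers effective supply by 15.7: p = 30.8 + 0.5q.
New quantity: 122.6 − 0.45q = 30.8 + 0.5q → q' = 96.6316.
Total subsidy cost = 15.7 × 96.6316 = €1517.12 thousand.

€1517.12 thousand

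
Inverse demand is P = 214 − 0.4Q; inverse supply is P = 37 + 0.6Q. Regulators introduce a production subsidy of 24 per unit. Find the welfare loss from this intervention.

Competitive equilibrium: 214 − 0.4Q = 37 + 0.6Q → Q* = 177, P* = 143.2.
The subsidy lowers effective supply by 24: P = 13 + 0.6Q.
New quantity: 214 − 0.4Q = 13 + 0.6Q → Q' = 201.
Overproduction ΔQ = 201 − 177 = 24; wedge = subsidy = 24.
DWL = ½ × 24 × 24 = 288.

288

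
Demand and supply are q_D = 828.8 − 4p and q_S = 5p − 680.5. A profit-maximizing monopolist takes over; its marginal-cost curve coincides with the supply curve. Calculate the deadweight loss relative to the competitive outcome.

In inverse form: demand p = 207.2 − 0.25q, supply p = 136.1 + 0.2q.
Competitive equilibrium: 207.2 − 0.25q = 136.1 + 0.2q → q* = 158, p* = 167.7.
Marginal revenue: MR = 207.2 − 0.5q. Set MR = MC: 207.2 − 0.5q = 136.1 + 0.2q → q_m = 101.5714.
Price p_m = 207.2 − 0.25·101.5714 = 181.8072; MC(q_m) = 136.1 + 0.2·101.5714 = 156.4143.
Competitive q* = 158, so Δq = 56.4286; wedge = 181.8072 − 156.4143 = 25.3929.
Deadweight loss = ½ × 56.4286 × 25.3929 = 716.44.

716.44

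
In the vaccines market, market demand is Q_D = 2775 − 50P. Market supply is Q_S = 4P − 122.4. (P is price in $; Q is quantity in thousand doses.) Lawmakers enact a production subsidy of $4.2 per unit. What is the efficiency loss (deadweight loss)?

$32.67 thousand

In inverse form: demand P = 55.5 − 0.02Q, supply P = 30.6 + 0.25Q.
Competitive equilibrium: 55.5 − 0.02Q = 30.6 + 0.25Q → Q* = 92.2222, P* = 53.6556.
The subsidy lowers effective supply by 4.2: P = 26.4 + 0.25Q.
New quantity: 55.5 − 0.02Q = 26.4 + 0.25Q → Q' = 107.7778.
Overproduction ΔQ = 107.7778 − 92.2222 = 15.5556; wedge = subsidy = 4.2.
Deadweight loss = ½ × 15.5556 × 4.2 = $32.67 thousand.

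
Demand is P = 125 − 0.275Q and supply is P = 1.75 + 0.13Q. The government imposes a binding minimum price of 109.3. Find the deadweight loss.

Competitive equilibrium: 125 − 0.275Q = 1.75 + 0.13Q → Q* = 304.321, P* = 41.3117.
At the floor P = 109.3, quantity demanded = (125 − 109.3)/0.275 = 57.0909.
Sellers' marginal cost at Q' = 57.0909: 1.75 + 0.13·57.0909 = 9.1718.
ΔQ = 304.321 − 57.0909 = 247.2301; wedge = 109.3 − 9.1718 = 100.1282.
DWL = ½ × 247.2301 × 100.1282 = 12377.35.

12377.35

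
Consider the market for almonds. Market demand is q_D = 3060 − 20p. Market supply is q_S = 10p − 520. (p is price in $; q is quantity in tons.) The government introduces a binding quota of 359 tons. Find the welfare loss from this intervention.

$7410.41

In inverse form: demand p = 153 − 0.05q, supply p = 52 + 0.1q.
Competitive equilibrium: 153 − 0.05q = 52 + 0.1q → q* = 673.3333, p* = 119.3333.
At q = 359: demand price = 153 − 0.05·359 = 135.05; supply price = 52 + 0.1·359 = 87.9.
Δq = 673.3333 − 359 = 314.3333; wedge = 135.05 − 87.9 = 47.15.
DWL = ½ × 314.3333 × 47.15 = $7410.41.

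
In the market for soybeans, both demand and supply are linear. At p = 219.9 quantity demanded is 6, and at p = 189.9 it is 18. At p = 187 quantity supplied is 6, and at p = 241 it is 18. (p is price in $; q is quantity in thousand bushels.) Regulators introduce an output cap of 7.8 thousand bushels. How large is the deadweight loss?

$29.435 thousand

Demand slope = (189.9 − 219.9)/(18 − 6) = −2.5, so p = 234.9 − 2.5q.
Supply slope = (241 − 187)/(18 − 6) = 4.5, so p = 160 + 4.5q.
Competitive equilibrium: 234.9 − 2.5q = 160 + 4.5q → q* = 10.7, p* = 208.15.
At q = 7.8: demand price = 234.9 − 2.5·7.8 = 215.4; supply price = 160 + 4.5·7.8 = 195.1.
Δq = 10.7 − 7.8 = 2.9; wedge = 215.4 − 195.1 = 20.3.
Welfare loss = ½ × 2.9 × 20.3 = $29.435 thousand.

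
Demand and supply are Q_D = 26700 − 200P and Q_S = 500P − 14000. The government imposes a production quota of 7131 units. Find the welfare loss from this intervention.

In inverse form: demand P = 133.5 − 0.005Q, supply P = 28 + 0.002Q.
Competitive equilibrium: 133.5 − 0.005Q = 28 + 0.002Q → Q* = 15071.4286, P* = 58.1429.
At Q = 7131: demand price = 133.5 − 0.005·7131 = 97.845; supply price = 28 + 0.002·7131 = 42.262.
ΔQ = 15071.4286 − 7131 = 7940.4286; wedge = 97.845 − 42.262 = 55.583.
DWL = ½ × 7940.4286 × 55.583 = 220676.42.

220676.42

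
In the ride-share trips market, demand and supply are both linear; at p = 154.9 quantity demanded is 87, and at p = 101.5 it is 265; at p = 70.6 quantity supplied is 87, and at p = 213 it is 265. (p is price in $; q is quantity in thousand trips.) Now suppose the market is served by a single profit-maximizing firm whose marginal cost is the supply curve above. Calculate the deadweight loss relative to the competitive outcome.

Demand slope = (101.5 − 154.9)/(265 − 87) = −0.3, so p = 181 − 0.3q.
Supply slope = (213 − 70.6)/(265 − 87) = 0.8, so p = 1 + 0.8q.
Competitive equilibrium: 181 − 0.3q = 1 + 0.8q → q* = 163.6364, p* = 131.9091.
Marginal revenue: MR = 181 − 0.6q. Set MR = MC: 181 − 0.6q = 1 + 0.8q → q_m = 128.5714.
Price p_m = 181 − 0.3·128.5714 = 142.4286; MC(q_m) = 1 + 0.8·128.5714 = 103.8571.
Competitive q* = 163.6364, so Δq = 35.065; wedge = 142.4286 − 103.8571 = 38.5715.
The triangle = ½ × 35.065 × 38.5715 = $676.25 thousand.

$676.25 thousand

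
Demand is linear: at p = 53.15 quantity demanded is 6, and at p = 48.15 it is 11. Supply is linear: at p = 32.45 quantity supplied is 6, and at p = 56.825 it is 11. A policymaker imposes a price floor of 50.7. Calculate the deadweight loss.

3.38

Demand slope = (48.15 − 53.15)/(11 − 6) = −1, so p = 59.15 − q.
Supply slope = (56.825 − 32.45)/(11 − 6) = 4.875, so p = 3.2 + 4.875q.
Competitive equilibrium: 59.15 − q = 3.2 + 4.875q → q* = 9.5234, p* = 49.6266.
At the floor p = 50.7, quantity demanded = (59.15 − 50.7)/1 = 8.45.
Sellers' marginal cost at q' = 8.45: 3.2 + 4.875·8.45 = 44.3938.
Δq = 9.5234 − 8.45 = 1.0734; wedge = 50.7 − 44.3938 = 6.3062.
Deadweight loss = ½ × 1.0734 × 6.3062 = 3.38.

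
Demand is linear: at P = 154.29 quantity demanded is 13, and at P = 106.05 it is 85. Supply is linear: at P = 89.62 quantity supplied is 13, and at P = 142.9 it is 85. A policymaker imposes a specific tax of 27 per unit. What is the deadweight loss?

Demand slope = (106.05 − 154.29)/(85 − 13) = −0.67, so P = 163 − 0.67Q.
Supply slope = (142.9 − 89.62)/(85 − 13) = 0.74, so P = 80 + 0.74Q.
Competitive equilibrium: 163 − 0.67Q = 80 + 0.74Q → Q* = 58.8652, P* = 123.5603.
With the tax, the buyer price exceeds the seller price by 27: (163 − 0.67Q) − (80 + 0.74Q) = 27 → Q' = 39.7163.
ΔQ = 58.8652 − 39.7163 = 19.1489; the wedge equals the tax, 27.
Welfare loss = ½ × 19.1489 × 27 = 258.51.

258.51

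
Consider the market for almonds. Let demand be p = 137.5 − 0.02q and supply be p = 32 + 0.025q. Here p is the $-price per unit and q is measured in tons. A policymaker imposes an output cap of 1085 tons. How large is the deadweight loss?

$35689.51

Competitive equilibrium: 137.5 − 0.02q = 32 + 0.025q → q* = 2344.4444, p* = 90.6111.
At q = 1085: demand price = 137.5 − 0.02·1085 = 115.8; supply price = 32 + 0.025·1085 = 59.125.
Δq = 2344.4444 − 1085 = 1259.4444; wedge = 115.8 − 59.125 = 56.675.
DWL = ½ × 1259.4444 × 56.675 = $35689.51.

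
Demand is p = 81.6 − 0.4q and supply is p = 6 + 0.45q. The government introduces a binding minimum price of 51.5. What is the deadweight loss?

Competitive equilibrium: 81.6 − 0.4q = 6 + 0.45q → q* = 88.9412, p* = 46.0235.
At the floor p = 51.5, quantity demanded = (81.6 − 51.5)/0.4 = 75.25.
Sellers' marginal cost at q' = 75.25: 6 + 0.45·75.25 = 39.8625.
Δq = 88.9412 − 75.25 = 13.6912; wedge = 51.5 − 39.8625 = 11.6375.
Deadweight loss = ½ × 13.6912 × 11.6375 = 79.67.

79.67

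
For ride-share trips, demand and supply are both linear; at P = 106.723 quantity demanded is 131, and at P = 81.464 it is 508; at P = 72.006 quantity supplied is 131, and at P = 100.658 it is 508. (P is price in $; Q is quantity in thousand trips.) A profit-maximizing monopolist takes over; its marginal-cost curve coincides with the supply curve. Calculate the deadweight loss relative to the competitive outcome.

Demand slope = (81.464 − 106.723)/(508 − 131) = −0.067, so P = 115.5 − 0.067Q.
Supply slope = (100.658 − 72.006)/(508 − 131) = 0.076, so P = 62.05 + 0.076Q.
Competitive equilibrium: 115.5 − 0.067Q = 62.05 + 0.076Q → Q* = 373.7762, P* = 90.457.
Marginal revenue: MR = 115.5 − 0.134Q. Set MR = MC: 115.5 − 0.134Q = 62.05 + 0.076Q → Q_m = 254.5238.
Price P_m = 115.5 − 0.067·254.5238 = 98.4469; MC(Q_m) = 62.05 + 0.076·254.5238 = 81.3938.
Competitive Q* = 373.7762, so ΔQ = 119.2524; wedge = 98.4469 − 81.3938 = 17.0531.
Deadweight loss = ½ × 119.2524 × 17.0531 = $1016.81 thousand.

$1016.81 thousand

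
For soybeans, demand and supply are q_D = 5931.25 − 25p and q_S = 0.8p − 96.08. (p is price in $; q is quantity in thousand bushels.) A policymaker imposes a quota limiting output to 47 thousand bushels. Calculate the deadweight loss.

$1238.18 thousand

In inverse form: demand p = 237.25 − 0.04q, supply p = 120.1 + 1.25q.
Competitive equilibrium: 237.25 − 0.04q = 120.1 + 1.25q → q* = 90.814, p* = 233.6174.
At q = 47: demand price = 237.25 − 0.04·47 = 235.37; supply price = 120.1 + 1.25·47 = 178.85.
Δq = 90.814 − 47 = 43.814; wedge = 235.37 − 178.85 = 56.52.
Deadweight loss = ½ × 43.814 × 56.52 = $1238.18 thousand.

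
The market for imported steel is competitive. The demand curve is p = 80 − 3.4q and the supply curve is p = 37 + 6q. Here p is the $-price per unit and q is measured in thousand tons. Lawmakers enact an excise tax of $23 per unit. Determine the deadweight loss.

$28.14 thousand

Competitive equilibrium: 80 − 3.4q = 37 + 6q → q* = 4.5745, p* = 64.4468.
With the tax, the buyer price exceeds the seller price by 23: (80 − 3.4q) − (37 + 6q) = 23 → q' = 2.1277.
Δq = 4.5745 − 2.1277 = 2.4468; the wedge equals the tax, 23.
Welfare loss = ½ × 2.4468 × 23 = $28.14 thousand.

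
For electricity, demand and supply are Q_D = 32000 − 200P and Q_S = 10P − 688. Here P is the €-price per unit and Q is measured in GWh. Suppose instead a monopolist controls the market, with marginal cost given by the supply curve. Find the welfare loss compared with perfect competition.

In inverse form: demand P = 160 − 0.005Q, supply P = 68.8 + 0.1Q.
Competitive equilibrium: 160 − 0.005Q = 68.8 + 0.1Q → Q* = 868.5714, P* = 155.6571.
Marginal revenue: MR = 160 − 0.01Q. Set MR = MC: 160 − 0.01Q = 68.8 + 0.1Q → Q_m = 829.0909.
Price P_m = 160 − 0.005·829.0909 = 155.8545; MC(Q_m) = 68.8 + 0.1·829.0909 = 151.7091.
Competitive Q* = 868.5714, so ΔQ = 39.4805; wedge = 155.8545 − 151.7091 = 4.1454.
The triangle = ½ × 39.4805 × 4.1454 = €81.83.

€81.83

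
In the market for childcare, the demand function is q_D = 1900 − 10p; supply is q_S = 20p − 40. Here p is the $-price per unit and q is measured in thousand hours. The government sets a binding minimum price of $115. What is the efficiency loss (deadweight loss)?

$19000.83 thousand

In inverse form: demand p = 190 − 0.1q, supply p = 2 + 0.05q.
Competitive equilibrium: 190 − 0.1q = 2 + 0.05q → q* = 1253.3333, p* = 64.6667.
At the floor p = 115, quantity demanded = (190 − 115)/0.1 = 750.
Sellers' marginal cost at q' = 750: 2 + 0.05·750 = 39.5.
Δq = 1253.3333 − 750 = 503.3333; wedge = 115 − 39.5 = 75.5.
Deadweight loss = ½ × 503.3333 × 75.5 = $19000.83 thousand.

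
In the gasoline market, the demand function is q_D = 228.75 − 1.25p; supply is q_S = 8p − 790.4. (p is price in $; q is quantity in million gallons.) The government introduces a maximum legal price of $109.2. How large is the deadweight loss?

$28.33 million

In inverse form: demand p = 183 − 0.8q, supply p = 98.8 + 0.125q.
Competitive equilibrium: 183 − 0.8q = 98.8 + 0.125q → q* = 91.027, p* = 110.1784.
At the ceiling p = 109.2, quantity supplied = (109.2 − 98.8)/0.125 = 83.2.
Willingness to pay at q' = 83.2: 183 − 0.8·83.2 = 116.44.
Δq = 91.027 − 83.2 = 7.827; wedge = 116.44 − 109.2 = 7.24.
DWL = ½ × 7.827 × 7.24 = $28.33 million.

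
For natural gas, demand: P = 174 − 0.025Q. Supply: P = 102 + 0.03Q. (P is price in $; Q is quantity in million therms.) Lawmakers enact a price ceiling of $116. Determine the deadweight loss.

$19516.16 million

Competitive equilibrium: 174 − 0.025Q = 102 + 0.03Q → Q* = 1309.09091, P* = 141.27273.
At the ceiling P = 116, quantity supplied = (116 − 102)/0.03 = 466.66667.
Willingness to pay at Q' = 466.66667: 174 − 0.025·466.66667 = 162.33333.
ΔQ = 1309.09091 − 466.66667 = 842.42424; wedge = 162.33333 − 116 = 46.33333.
Deadweight loss = ½ × 842.42424 × 46.33333 = $19516.16 million.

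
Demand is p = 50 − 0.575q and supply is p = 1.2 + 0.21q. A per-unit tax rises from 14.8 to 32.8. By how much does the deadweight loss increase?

545.73

Competitive equilibrium: 50 − 0.575q = 1.2 + 0.21q → q* = 62.1656, p* = 14.2548.
For a per-unit tax t: Δq = t/0.785, so DWL = ½·t·(t/0.785) = t²/1.57.
At t = 14.8: DWL = 139.516. At t = 32.8: DWL = 685.248.
Increase = 685.248 − 139.516 = 545.73.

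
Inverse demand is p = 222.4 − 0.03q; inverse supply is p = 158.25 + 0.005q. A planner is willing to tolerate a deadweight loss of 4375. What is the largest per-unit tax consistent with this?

Competitive equilibrium: 222.4 − 0.03q = 158.25 + 0.005q → q* = 1832.8571, p* = 167.4143.
A tax t gives Δq = t/0.035 and wedge t, so DWL = t²/0.07.
t²/0.07 = 4375 → t² = 306.25 → t = 17.5.

17.5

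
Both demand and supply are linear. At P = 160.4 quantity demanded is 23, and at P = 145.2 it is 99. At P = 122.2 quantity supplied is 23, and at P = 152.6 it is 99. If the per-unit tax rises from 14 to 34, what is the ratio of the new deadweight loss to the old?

Demand slope = (145.2 − 160.4)/(99 − 23) = −0.2, so P = 165 − 0.2Q.
Supply slope = (152.6 − 122.2)/(99 − 23) = 0.4, so P = 113 + 0.4Q.
Competitive equilibrium: 165 − 0.2Q = 113 + 0.4Q → Q* = 86.6667, P* = 147.6667.
For a per-unit tax t: ΔQ = t/0.6, so DWL = ½·t·(t/0.6) = t²/1.2.
At t = 14: DWL = 163.333. At t = 34: DWL = 963.333.
Ratio = (34/14)² = 5.898.

5.898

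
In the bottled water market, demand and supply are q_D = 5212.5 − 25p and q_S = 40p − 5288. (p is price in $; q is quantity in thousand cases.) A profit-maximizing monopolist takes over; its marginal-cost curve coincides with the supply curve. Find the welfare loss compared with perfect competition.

In inverse form: demand p = 208.5 − 0.04q, supply p = 132.2 + 0.025q.
Competitive equilibrium: 208.5 − 0.04q = 132.2 + 0.025q → q* = 1173.84615, p* = 161.54615.
Marginal revenue: MR = 208.5 − 0.08q. Set MR = MC: 208.5 − 0.08q = 132.2 + 0.025q → q_m = 726.66667.
Price p_m = 208.5 − 0.04·726.66667 = 179.43333; MC(q_m) = 132.2 + 0.025·726.66667 = 150.36667.
Competitive q* = 1173.84615, so Δq = 447.17948; wedge = 179.43333 − 150.36667 = 29.06666.
DWL = ½ × 447.17948 × 29.06666 = $6499.01 thousand.

$6499.01 thousand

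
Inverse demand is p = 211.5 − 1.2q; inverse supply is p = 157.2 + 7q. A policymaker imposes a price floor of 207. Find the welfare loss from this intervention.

33.82

Competitive equilibrium: 211.5 − 1.2q = 157.2 + 7q → q* = 6.622, p* = 203.5537.
At the floor p = 207, quantity demanded = (211.5 − 207)/1.2 = 3.75.
Sellers' marginal cost at q' = 3.75: 157.2 + 7·3.75 = 183.45.
Δq = 6.622 − 3.75 = 2.872; wedge = 207 − 183.45 = 23.55.
Welfare loss = ½ × 2.872 × 23.55 = 33.82.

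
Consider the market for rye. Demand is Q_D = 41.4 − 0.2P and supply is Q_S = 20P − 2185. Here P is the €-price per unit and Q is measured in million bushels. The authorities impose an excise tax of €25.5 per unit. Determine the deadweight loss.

€64.38 million

In inverse form: demand P = 207 − 5Q, supply P = 109.25 + 0.05Q.
Competitive equilibrium: 207 − 5Q = 109.25 + 0.05Q → Q* = 19.3564, P* = 110.2178.
With the tax, the buyer price exceeds the seller price by 25.5: (207 − 5Q) − (109.25 + 0.05Q) = 25.5 → Q' = 14.3069.
ΔQ = 19.3564 − 14.3069 = 5.0495; the wedge equals the tax, 25.5.
Welfare loss = ½ × 5.0495 × 25.5 = €64.38 million.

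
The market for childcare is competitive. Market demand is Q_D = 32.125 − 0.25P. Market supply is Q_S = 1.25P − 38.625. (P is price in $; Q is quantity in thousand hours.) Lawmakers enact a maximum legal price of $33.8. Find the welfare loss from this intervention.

$670 thousand

In inverse form: demand P = 128.5 − 4Q, supply P = 30.9 + 0.8Q.
Competitive equilibrium: 128.5 − 4Q = 30.9 + 0.8Q → Q* = 20.3333, P* = 47.1667.
At the ceiling P = 33.8, quantity supplied = (33.8 − 30.9)/0.8 = 3.625.
Willingness to pay at Q' = 3.625: 128.5 − 4·3.625 = 114.
ΔQ = 20.3333 − 3.625 = 16.7083; wedge = 114 − 33.8 = 80.2.
Deadweight loss = ½ × 16.7083 × 80.2 = $670 thousand.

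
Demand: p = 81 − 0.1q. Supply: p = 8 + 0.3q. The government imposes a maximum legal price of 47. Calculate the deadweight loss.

Competitive equilibrium: 81 − 0.1q = 8 + 0.3q → q* = 182.5, p* = 62.75.
At the ceiling p = 47, quantity supplied = (47 − 8)/0.3 = 130.
Willingness to pay at q' = 130: 81 − 0.1·130 = 68.
Δq = 182.5 − 130 = 52.5; wedge = 68 − 47 = 21.
DWL = ½ × 52.5 × 21 = 551.25.

551.25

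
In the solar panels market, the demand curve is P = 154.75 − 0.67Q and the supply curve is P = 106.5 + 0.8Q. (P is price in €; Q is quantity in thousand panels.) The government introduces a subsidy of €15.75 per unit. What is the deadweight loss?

Competitive equilibrium: 154.75 − 0.67Q = 106.5 + 0.8Q → Q* = 32.8231, P* = 132.7585.
The subsidy lowers effective supply by 15.75: P = 90.75 + 0.8Q.
New quantity: 154.75 − 0.67Q = 90.75 + 0.8Q → Q' = 43.5374.
Overproduction ΔQ = 43.5374 − 32.8231 = 10.7143; wedge = subsidy = 15.75.
Deadweight loss = ½ × 10.7143 × 15.75 = €84.375 thousand.

€84.375 thousand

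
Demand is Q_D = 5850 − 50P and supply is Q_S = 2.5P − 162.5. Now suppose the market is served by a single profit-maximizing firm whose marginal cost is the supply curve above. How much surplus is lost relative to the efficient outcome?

In inverse form: demand P = 117 − 0.02Q, supply P = 65 + 0.4Q.
Competitive equilibrium: 117 − 0.02Q = 65 + 0.4Q → Q* = 123.8095, P* = 114.5238.
Marginal revenue: MR = 117 − 0.04Q. Set MR = MC: 117 − 0.04Q = 65 + 0.4Q → Q_m = 118.1818.
Price P_m = 117 − 0.02·118.1818 = 114.6364; MC(Q_m) = 65 + 0.4·118.1818 = 112.2727.
Competitive Q* = 123.8095, so ΔQ = 5.6277; wedge = 114.6364 − 112.2727 = 2.3637.
Welfare loss = ½ × 5.6277 × 2.3637 = 6.65.

6.65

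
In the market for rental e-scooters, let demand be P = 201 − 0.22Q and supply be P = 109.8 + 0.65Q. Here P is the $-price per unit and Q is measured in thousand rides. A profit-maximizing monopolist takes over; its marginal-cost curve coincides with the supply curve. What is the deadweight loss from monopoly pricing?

$194.73 thousand

Competitive equilibrium: 201 − 0.22Q = 109.8 + 0.65Q → Q* = 104.8276, P* = 177.9379.
Marginal revenue: MR = 201 − 0.44Q. Set MR = MC: 201 − 0.44Q = 109.8 + 0.65Q → Q_m = 83.6697.
Price P_m = 201 − 0.22·83.6697 = 182.5927; MC(Q_m) = 109.8 + 0.65·83.6697 = 164.1853.
Competitive Q* = 104.8276, so ΔQ = 21.1579; wedge = 182.5927 − 164.1853 = 18.4074.
The triangle = ½ × 21.1579 × 18.4074 = $194.73 thousand.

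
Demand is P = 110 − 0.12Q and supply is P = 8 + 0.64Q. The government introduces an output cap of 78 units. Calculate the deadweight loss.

Competitive equilibrium: 110 − 0.12Q = 8 + 0.64Q → Q* = 134.2105, P* = 93.8947.
At Q = 78: demand price = 110 − 0.12·78 = 100.64; supply price = 8 + 0.64·78 = 57.92.
ΔQ = 134.2105 − 78 = 56.2105; wedge = 100.64 − 57.92 = 42.72.
The triangle = ½ × 56.2105 × 42.72 = 1200.66.

1200.66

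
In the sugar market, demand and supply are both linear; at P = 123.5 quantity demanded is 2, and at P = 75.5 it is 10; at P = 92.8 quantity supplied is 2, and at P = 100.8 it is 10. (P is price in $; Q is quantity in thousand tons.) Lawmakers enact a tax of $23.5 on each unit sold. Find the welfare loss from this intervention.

Demand slope = (75.5 − 123.5)/(10 − 2) = −6, so P = 135.5 − 6Q.
Supply slope = (100.8 − 92.8)/(10 − 2) = 1, so P = 90.8 + Q.
Competitive equilibrium: 135.5 − 6Q = 90.8 + Q → Q* = 6.3857, P* = 97.1857.
With the tax, the buyer price exceeds the seller price by 23.5: (135.5 − 6Q) − (90.8 + Q) = 23.5 → Q' = 3.0286.
ΔQ = 6.3857 − 3.0286 = 3.3571; the wedge equals the tax, 23.5.
Deadweight loss = ½ × 3.3571 × 23.5 = $39.45 thousand.

$39.45 thousand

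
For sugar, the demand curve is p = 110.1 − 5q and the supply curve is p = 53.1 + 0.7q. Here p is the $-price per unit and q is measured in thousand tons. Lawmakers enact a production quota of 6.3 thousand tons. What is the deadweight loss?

$39.02 thousand

Competitive equilibrium: 110.1 − 5q = 53.1 + 0.7q → q* = 10, p* = 60.1.
At q = 6.3: demand price = 110.1 − 5·6.3 = 78.6; supply price = 53.1 + 0.7·6.3 = 57.51.
Δq = 10 − 6.3 = 3.7; wedge = 78.6 − 57.51 = 21.09.
The triangle = ½ × 3.7 × 21.09 = $39.02 thousand.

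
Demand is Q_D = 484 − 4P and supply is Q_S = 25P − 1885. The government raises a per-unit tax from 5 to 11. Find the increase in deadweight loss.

In inverse form: demand P = 121 − 0.25Q, supply P = 75.4 + 0.04Q.
Competitive equilibrium: 121 − 0.25Q = 75.4 + 0.04Q → Q* = 157.2414, P* = 81.6897.
For a per-unit tax t: ΔQ = t/0.29, so DWL = ½·t·(t/0.29) = t²/0.58.
At t = 5: DWL = 43.103. At t = 11: DWL = 208.621.
Increase = 208.621 − 43.103 = 165.52.

165.52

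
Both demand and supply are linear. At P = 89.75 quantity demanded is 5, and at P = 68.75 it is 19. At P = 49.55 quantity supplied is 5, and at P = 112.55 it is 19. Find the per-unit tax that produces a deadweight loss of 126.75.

Demand slope = (68.75 − 89.75)/(19 − 5) = −1.5, so P = 97.25 − 1.5Q.
Supply slope = (112.55 − 49.55)/(19 − 5) = 4.5, so P = 27.05 + 4.5Q.
Competitive equilibrium: 97.25 − 1.5Q = 27.05 + 4.5Q → Q* = 11.7, P* = 79.7.
A tax t gives ΔQ = t/6 and wedge t, so DWL = t²/12.
t²/12 = 126.75 → t² = 1521 → t = 39.

39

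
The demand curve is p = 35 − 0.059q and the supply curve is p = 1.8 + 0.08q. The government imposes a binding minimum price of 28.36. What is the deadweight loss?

1108.76

Competitive equilibrium: 35 − 0.059q = 1.8 + 0.08q → q* = 238.8489, p* = 20.9079.
At the floor p = 28.36, quantity demanded = (35 − 28.36)/0.059 = 112.5424.
Sellers' marginal cost at q' = 112.5424: 1.8 + 0.08·112.5424 = 10.8034.
Δq = 238.8489 − 112.5424 = 126.3065; wedge = 28.36 − 10.8034 = 17.5566.
Welfare loss = ½ × 126.3065 × 17.5566 = 1108.76.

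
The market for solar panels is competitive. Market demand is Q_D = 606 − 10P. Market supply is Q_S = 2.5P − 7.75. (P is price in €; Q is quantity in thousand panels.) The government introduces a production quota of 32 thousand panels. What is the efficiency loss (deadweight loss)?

€1722.25 thousand

In inverse form: demand P = 60.6 − 0.1Q, supply P = 3.1 + 0.4Q.
Competitive equilibrium: 60.6 − 0.1Q = 3.1 + 0.4Q → Q* = 115, P* = 49.1.
At Q = 32: demand price = 60.6 − 0.1·32 = 57.4; supply price = 3.1 + 0.4·32 = 15.9.
ΔQ = 115 − 32 = 83; wedge = 57.4 − 15.9 = 41.5.
Welfare loss = ½ × 83 × 41.5 = €1722.25 thousand.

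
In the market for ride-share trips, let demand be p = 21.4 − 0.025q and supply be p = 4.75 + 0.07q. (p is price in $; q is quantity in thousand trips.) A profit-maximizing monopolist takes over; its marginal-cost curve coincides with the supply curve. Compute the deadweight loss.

$63.33 thousand

Competitive equilibrium: 21.4 − 0.025q = 4.75 + 0.07q → q* = 175.2632, p* = 17.0184.
Marginal revenue: MR = 21.4 − 0.05q. Set MR = MC: 21.4 − 0.05q = 4.75 + 0.07q → q_m = 138.75.
Price p_m = 21.4 − 0.025·138.75 = 17.9313; MC(q_m) = 4.75 + 0.07·138.75 = 14.4625.
Competitive q* = 175.2632, so Δq = 36.5132; wedge = 17.9313 − 14.4625 = 3.4688.
DWL = ½ × 36.5132 × 3.4688 = $63.33 thousand.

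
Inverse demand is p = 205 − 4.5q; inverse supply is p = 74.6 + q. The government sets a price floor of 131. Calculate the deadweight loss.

145.13

Competitive equilibrium: 205 − 4.5q = 74.6 + q → q* = 23.7091, p* = 98.3091.
At the floor p = 131, quantity demanded = (205 − 131)/4.5 = 16.4444.
Sellers' marginal cost at q' = 16.4444: 74.6 + 1·16.4444 = 91.0444.
Δq = 23.7091 − 16.4444 = 7.2647; wedge = 131 − 91.0444 = 39.9556.
The triangle = ½ × 7.2647 × 39.9556 = 145.13.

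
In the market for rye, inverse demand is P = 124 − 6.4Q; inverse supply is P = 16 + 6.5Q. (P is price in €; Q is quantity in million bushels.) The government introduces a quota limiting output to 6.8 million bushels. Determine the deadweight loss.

Competitive equilibrium: 124 − 6.4Q = 16 + 6.5Q → Q* = 8.3721, P* = 70.4186.
At Q = 6.8: demand price = 124 − 6.4·6.8 = 80.48; supply price = 16 + 6.5·6.8 = 60.2.
ΔQ = 8.3721 − 6.8 = 1.5721; wedge = 80.48 − 60.2 = 20.28.
The triangle = ½ × 1.5721 × 20.28 = €15.94 million.

€15.94 million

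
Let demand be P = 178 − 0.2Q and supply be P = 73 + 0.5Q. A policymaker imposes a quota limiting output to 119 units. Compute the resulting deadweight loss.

336.35

Competitive equilibrium: 178 − 0.2Q = 73 + 0.5Q → Q* = 150, P* = 148.
At Q = 119: demand price = 178 − 0.2·119 = 154.2; supply price = 73 + 0.5·119 = 132.5.
ΔQ = 150 − 119 = 31; wedge = 154.2 − 132.5 = 21.7.
DWL = ½ × 31 × 21.7 = 336.35.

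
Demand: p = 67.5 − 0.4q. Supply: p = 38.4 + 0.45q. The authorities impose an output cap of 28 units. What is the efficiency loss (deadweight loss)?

16.52

Competitive equilibrium: 67.5 − 0.4q = 38.4 + 0.45q → q* = 34.2353, p* = 53.8059.
At q = 28: demand price = 67.5 − 0.4·28 = 56.3; supply price = 38.4 + 0.45·28 = 51.
Δq = 34.2353 − 28 = 6.2353; wedge = 56.3 − 51 = 5.3.
DWL = ½ × 6.2353 × 5.3 = 16.52.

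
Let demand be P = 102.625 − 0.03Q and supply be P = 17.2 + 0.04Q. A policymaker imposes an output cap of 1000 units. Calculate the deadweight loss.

1699.50

Competitive equilibrium: 102.625 − 0.03Q = 17.2 + 0.04Q → Q* = 1220.3571, P* = 66.0143.
At Q = 1000: demand price = 102.625 − 0.03·1000 = 72.625; supply price = 17.2 + 0.04·1000 = 57.2.
ΔQ = 1220.3571 − 1000 = 220.3571; wedge = 72.625 − 57.2 = 15.425.
The triangle = ½ × 220.3571 × 15.425 = 1699.50.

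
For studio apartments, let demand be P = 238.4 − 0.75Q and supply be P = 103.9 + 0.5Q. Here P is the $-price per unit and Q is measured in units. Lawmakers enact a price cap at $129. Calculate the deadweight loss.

Competitive equilibrium: 238.4 − 0.75Q = 103.9 + 0.5Q → Q* = 107.6, P* = 157.7.
At the ceiling P = 129, quantity supplied = (129 − 103.9)/0.5 = 50.2.
Willingness to pay at Q' = 50.2: 238.4 − 0.75·50.2 = 200.75.
ΔQ = 107.6 − 50.2 = 57.4; wedge = 200.75 − 129 = 71.75.
Welfare loss = ½ × 57.4 × 71.75 = $2059.225.

$2059.225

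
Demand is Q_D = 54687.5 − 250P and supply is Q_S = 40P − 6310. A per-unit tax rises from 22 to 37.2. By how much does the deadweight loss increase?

15514.48

In inverse form: demand P = 218.75 − 0.004Q, supply P = 157.75 + 0.025Q.
Competitive equilibrium: 218.75 − 0.004Q = 157.75 + 0.025Q → Q* = 2103.4483, P* = 210.3362.
For a per-unit tax t: ΔQ = t/0.029, so DWL = ½·t·(t/0.029) = t²/0.058.
At t = 22: DWL = 8344.828. At t = 37.2: DWL = 23859.31.
Increase = 23859.31 − 8344.828 = 15514.48.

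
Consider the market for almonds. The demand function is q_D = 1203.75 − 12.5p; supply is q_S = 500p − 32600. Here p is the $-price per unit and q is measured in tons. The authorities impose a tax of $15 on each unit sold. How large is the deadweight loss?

$1371.95

In inverse form: demand p = 96.3 − 0.08q, supply p = 65.2 + 0.002q.
Competitive equilibrium: 96.3 − 0.08q = 65.2 + 0.002q → q* = 379.2683, p* = 65.9585.
With the tax, the buyer price exceeds the seller price by 15: (96.3 − 0.08q) − (65.2 + 0.002q) = 15 → q' = 196.3415.
Δq = 379.2683 − 196.3415 = 182.9268; the wedge equals the tax, 15.
Deadweight loss = ½ × 182.9268 × 15 = $1371.95.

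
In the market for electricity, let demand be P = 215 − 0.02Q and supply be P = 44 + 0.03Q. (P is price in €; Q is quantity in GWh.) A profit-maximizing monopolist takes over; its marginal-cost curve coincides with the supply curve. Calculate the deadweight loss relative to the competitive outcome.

€23870.20

Competitive equilibrium: 215 − 0.02Q = 44 + 0.03Q → Q* = 3420, P* = 146.6.
Marginal revenue: MR = 215 − 0.04Q. Set MR = MC: 215 − 0.04Q = 44 + 0.03Q → Q_m = 2442.857143.
Price P_m = 215 − 0.02·2442.857143 = 166.142857; MC(Q_m) = 44 + 0.03·2442.857143 = 117.285714.
Competitive Q* = 3420, so ΔQ = 977.142857; wedge = 166.142857 − 117.285714 = 48.857143.
Deadweight loss = ½ × 977.142857 × 48.857143 = €23870.20.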